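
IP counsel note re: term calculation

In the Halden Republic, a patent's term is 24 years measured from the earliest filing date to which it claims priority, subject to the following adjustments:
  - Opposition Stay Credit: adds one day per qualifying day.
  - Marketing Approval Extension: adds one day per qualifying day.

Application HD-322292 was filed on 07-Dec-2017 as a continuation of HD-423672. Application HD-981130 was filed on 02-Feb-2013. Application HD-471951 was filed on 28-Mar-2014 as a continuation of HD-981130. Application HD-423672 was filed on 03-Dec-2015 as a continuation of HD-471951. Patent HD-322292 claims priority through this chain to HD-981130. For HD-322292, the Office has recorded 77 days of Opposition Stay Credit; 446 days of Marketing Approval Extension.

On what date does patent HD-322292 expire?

Earliest priority filing: 2 February 2013.
Base term: 2 February 2013 + 24 years → 2 February 2037.
Opposition Stay Credit: +77 days → 20 April 2037.
Marketing Approval Extension: +446 days → 10 July 2038.

July 10, 2038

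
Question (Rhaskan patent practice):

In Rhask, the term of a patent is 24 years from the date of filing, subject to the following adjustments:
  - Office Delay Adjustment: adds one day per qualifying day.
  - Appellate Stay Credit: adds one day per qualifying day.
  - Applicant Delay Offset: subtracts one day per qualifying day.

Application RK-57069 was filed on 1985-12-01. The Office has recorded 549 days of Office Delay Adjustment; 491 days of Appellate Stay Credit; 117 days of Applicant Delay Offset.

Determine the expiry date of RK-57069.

2012-06-11

Base term: filing date + 24 years → 1 December 2009.
Office Delay Adjustment: +549 days → 3 June 2011.
Appellate Stay Credit: +491 days → 6 October 2012.
Applicant Delay Offset: −117 days → 11 June 2012.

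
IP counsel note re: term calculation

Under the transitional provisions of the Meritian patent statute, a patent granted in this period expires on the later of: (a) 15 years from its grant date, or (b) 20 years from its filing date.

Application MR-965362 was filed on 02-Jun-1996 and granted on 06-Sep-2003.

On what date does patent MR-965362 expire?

2018-09-06

(a) grant + 15 years → 6 September 2018.
(b) filing + 20 years → 2 June 2016.
Later of the two: 6 September 2018.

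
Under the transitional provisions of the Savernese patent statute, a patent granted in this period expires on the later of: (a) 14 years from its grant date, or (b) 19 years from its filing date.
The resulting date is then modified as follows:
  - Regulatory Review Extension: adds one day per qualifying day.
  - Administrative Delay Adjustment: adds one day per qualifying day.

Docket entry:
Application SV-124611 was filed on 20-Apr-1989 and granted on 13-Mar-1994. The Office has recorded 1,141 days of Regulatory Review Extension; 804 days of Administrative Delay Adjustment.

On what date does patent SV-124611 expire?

2013-08-17

(a) grant + 14 years → 13 March 2008.
(b) filing + 19 years → 20 April 2008.
Later of the two: 20 April 2008.
Regulatory Review Extension: +1141 days → 5 June 2011.
Administrative Delay Adjustment: +804 days → 17 August 2013.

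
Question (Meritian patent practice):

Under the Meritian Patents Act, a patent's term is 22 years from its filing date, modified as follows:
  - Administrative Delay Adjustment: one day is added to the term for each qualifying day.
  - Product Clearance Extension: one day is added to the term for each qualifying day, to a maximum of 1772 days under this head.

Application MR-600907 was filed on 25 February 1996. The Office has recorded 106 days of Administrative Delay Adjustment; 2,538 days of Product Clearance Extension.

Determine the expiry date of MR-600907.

2023-04-18

Base term: filing date + 22 years → 25 February 2018.
Administrative Delay Adjustment: +106 days → 11 June 2018.
Product Clearance Extension: 2538 days claimed exceeds the 1772-day cap, so +1772 days → 18 April 2023.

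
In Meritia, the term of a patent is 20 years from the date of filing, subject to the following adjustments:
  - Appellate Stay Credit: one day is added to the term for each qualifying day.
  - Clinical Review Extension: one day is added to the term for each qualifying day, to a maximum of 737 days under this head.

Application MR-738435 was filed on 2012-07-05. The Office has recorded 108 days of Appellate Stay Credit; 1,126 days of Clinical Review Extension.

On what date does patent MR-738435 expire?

October 28, 2034

Base term: filing date + 20 years → 5 July 2032.
Appellate Stay Credit: +108 days → 21 October 2032.
Clinical Review Extension: 1126 days claimed exceeds the 737-day cap, so +737 days → 28 October 2034.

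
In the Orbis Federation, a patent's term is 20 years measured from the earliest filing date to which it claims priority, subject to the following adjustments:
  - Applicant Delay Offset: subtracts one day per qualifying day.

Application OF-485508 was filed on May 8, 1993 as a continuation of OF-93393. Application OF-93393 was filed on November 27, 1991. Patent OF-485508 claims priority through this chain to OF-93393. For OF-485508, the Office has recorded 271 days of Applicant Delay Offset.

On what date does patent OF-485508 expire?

March 1, 2011

Earliest priority filing: 27 November 1991.
Base term: 27 November 1991 + 20 years → 27 November 2011.
Applicant Delay Offset: −271 days → 1 March 2011.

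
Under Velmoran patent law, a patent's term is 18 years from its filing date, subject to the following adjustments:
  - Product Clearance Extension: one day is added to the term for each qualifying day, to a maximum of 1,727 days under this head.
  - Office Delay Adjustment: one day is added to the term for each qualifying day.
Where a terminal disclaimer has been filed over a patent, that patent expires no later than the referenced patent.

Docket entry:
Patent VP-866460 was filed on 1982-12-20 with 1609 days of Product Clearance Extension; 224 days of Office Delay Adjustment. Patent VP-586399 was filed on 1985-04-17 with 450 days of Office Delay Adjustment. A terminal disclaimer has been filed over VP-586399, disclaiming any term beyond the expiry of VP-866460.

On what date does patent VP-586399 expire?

Natural term of VP-586399:
  Base: filing + 18 years → 17 April 2003.
  Office Delay Adjustment: +450 days → 10 July 2004.
Expiry of referenced patent VP-866460:
  Base: filing + 18 years → 20 December 2000.
  Product Clearance Extension: 1609 days (within the 1727-day cap) → +1609 days → 17 May 2005.
  Office Delay Adjustment: +224 days → 27 December 2005.
Terminal disclaimer: VP-586399 expires on the earlier of 10 July 2004 and 27 December 2005.

2004-07-10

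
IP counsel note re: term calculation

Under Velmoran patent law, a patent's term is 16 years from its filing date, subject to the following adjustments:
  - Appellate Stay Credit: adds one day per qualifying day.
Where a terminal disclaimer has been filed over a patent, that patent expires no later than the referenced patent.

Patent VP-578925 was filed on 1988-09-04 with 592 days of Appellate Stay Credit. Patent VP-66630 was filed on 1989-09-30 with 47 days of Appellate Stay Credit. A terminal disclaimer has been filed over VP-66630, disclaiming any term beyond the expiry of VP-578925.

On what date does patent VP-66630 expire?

2005-11-16

Natural term of VP-66630:
  Base: filing + 16 years → 30 September 2005.
  Appellate Stay Credit: +47 days → 16 November 2005.
Expiry of referenced patent VP-578925:
  Base: filing + 16 years → 4 September 2004.
  Appellate Stay Credit: +592 days → 19 April 2006.
Terminal disclaimer: VP-66630 expires on the earlier of 16 November 2005 and 19 April 2006.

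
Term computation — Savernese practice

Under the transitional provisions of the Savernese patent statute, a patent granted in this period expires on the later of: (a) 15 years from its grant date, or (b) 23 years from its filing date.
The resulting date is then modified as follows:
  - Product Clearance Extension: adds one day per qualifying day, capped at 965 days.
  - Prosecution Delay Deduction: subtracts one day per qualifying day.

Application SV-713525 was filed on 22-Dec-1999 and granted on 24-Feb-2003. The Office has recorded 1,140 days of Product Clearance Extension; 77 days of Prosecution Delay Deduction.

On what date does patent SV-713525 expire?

2025-05-28

(a) grant + 15 years → 24 February 2018.
(b) filing + 23 years → 22 December 2022.
Later of the two: 22 December 2022.
Product Clearance Extension: 1140 days claimed exceeds the 965-day cap, so +965 days → 13 August 2025.
Prosecution Delay Deduction: −77 days → 28 May 2025.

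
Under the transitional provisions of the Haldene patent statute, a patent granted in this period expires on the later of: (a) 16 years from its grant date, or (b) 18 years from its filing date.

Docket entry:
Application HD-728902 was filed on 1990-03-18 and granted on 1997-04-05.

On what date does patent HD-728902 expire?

2013-04-05

(a) grant + 16 years → 5 April 2013.
(b) filing + 18 years → 18 March 2008.
Later of the two: 5 April 2013.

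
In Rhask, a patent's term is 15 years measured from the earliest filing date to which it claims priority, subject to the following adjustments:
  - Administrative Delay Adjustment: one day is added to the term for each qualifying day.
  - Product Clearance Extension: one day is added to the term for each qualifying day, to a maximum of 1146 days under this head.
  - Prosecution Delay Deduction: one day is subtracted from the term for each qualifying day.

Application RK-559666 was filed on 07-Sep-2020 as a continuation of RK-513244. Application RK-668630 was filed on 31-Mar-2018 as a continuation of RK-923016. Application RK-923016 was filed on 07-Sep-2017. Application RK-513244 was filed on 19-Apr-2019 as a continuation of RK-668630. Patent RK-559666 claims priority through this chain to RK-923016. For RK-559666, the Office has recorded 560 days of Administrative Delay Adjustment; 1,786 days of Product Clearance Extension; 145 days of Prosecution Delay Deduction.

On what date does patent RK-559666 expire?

Earliest priority filing: 7 September 2017.
Base term: 7 September 2017 + 15 years → 7 September 2032.
Administrative Delay Adjustment: +560 days → 21 March 2034.
Product Clearance Extension: 1786 days claimed exceeds the 1146-day cap, so +1146 days → 10 May 2037.
Prosecution Delay Deduction: −145 days → 16 December 2036.

2036-12-16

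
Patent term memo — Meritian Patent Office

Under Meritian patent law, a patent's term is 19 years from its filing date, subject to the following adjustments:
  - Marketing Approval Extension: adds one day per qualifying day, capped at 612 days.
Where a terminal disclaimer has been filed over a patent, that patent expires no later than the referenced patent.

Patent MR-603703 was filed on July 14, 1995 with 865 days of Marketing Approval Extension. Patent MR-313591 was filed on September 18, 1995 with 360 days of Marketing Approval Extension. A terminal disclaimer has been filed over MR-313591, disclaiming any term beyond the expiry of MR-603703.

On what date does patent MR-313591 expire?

2015-09-13

Natural term of MR-313591:
  Base: filing + 19 years → 18 September 2014.
  Marketing Approval Extension: 360 days (within the 612-day cap) → +360 days → 13 September 2015.
Expiry of referenced patent MR-603703:
  Base: filing + 19 years → 14 July 2014.
  Marketing Approval Extension: 865 days claimed exceeds the 612-day cap, so +612 days → 17 March 2016.
Terminal disclaimer: MR-313591 expires on the earlier of 13 September 2015 and 17 March 2016.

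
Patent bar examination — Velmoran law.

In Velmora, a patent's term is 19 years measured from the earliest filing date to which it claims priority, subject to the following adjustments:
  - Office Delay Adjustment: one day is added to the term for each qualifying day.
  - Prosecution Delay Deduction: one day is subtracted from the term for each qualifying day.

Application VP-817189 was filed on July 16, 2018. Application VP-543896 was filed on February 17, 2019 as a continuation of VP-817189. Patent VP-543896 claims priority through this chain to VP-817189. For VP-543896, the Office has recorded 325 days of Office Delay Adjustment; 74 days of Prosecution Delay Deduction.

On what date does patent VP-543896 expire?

Earliest priority filing: 16 July 2018.
Base term: 16 July 2018 + 19 years → 16 July 2037.
Office Delay Adjustment: +325 days → 6 June 2038.
Prosecution Delay Deduction: −74 days → 24 March 2038.

2038-03-24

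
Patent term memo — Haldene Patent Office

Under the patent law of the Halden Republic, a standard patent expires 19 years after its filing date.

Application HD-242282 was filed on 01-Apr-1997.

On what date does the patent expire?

Filing date + 19 years → 1 April 2016.

2016-04-01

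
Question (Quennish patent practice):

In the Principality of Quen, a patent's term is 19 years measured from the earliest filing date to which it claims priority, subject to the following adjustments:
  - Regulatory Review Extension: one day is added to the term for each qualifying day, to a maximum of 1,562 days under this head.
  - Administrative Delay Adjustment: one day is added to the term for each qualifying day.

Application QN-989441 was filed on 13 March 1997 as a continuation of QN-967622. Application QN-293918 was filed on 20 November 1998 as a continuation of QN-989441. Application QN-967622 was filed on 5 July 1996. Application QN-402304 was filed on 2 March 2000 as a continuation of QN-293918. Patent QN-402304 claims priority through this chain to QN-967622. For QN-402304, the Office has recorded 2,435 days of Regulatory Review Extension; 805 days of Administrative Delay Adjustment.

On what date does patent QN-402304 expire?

December 27, 2021

Earliest priority filing: 5 July 1996.
Base term: 5 July 1996 + 19 years → 5 July 2015.
Regulatory Review Extension: 2435 days claimed exceeds the 1562-day cap, so +1562 days → 14 October 2019.
Administrative Delay Adjustment: +805 days → 27 December 2021.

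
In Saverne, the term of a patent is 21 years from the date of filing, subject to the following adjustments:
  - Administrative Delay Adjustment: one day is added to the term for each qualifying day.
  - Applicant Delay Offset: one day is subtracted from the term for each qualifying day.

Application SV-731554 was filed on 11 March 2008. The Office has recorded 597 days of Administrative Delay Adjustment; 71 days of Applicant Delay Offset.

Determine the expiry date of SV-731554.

August 19, 2030

Base term: filing date + 21 years → 11 March 2029.
Administrative Delay Adjustment: +597 days → 29 October 2030.
Applicant Delay Offset: −71 days → 19 August 2030.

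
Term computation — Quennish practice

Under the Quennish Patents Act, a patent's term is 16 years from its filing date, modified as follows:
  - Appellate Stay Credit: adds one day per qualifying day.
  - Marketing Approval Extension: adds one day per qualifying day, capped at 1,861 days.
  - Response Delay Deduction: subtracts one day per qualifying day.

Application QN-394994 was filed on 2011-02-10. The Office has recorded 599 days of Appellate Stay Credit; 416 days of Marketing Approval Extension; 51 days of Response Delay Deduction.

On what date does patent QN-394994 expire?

Base term: filing date + 16 years → 10 February 2027.
Appellate Stay Credit: +599 days → 1 October 2028.
Marketing Approval Extension: 416 days (within the 1861-day cap) → +416 days → 21 November 2029.
Response Delay Deduction: −51 days → 1 October 2029.

2029-10-01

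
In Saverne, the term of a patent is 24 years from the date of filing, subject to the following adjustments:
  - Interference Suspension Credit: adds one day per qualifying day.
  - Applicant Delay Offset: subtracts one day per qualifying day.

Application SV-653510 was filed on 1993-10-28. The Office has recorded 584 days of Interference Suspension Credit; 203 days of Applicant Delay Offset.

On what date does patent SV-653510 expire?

2018-11-13

Base term: filing date + 24 years → 28 October 2017.
Interference Suspension Credit: +584 days → 4 June 2019.
Applicant Delay Offset: −203 days → 13 November 2018.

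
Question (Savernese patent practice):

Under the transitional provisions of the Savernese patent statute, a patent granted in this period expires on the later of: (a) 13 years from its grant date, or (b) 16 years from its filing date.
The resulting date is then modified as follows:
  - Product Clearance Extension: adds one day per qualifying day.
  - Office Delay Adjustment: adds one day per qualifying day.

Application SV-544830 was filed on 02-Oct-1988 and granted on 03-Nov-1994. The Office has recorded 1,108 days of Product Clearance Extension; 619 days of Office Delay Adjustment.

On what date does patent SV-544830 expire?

2012-07-26

(a) grant + 13 years → 3 November 2007.
(b) filing + 16 years → 2 October 2004.
Later of the two: 3 November 2007.
Product Clearance Extension: +1108 days → 15 November 2010.
Office Delay Adjustment: +619 days → 26 July 2012.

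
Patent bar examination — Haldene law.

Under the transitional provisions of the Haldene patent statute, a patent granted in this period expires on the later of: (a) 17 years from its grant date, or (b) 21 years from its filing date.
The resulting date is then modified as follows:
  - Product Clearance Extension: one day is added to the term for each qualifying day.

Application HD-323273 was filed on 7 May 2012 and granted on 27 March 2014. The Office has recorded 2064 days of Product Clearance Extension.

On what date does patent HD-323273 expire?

(a) grant + 17 years → 27 March 2031.
(b) filing + 21 years → 7 May 2033.
Later of the two: 7 May 2033.
Product Clearance Extension: +2064 days → 31 December 2038.

2038-12-31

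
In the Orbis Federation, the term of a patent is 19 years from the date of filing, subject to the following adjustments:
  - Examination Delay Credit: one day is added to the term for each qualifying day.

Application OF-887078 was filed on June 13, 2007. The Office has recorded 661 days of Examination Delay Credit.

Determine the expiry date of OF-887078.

Base term: filing date + 19 years → 13 June 2026.
Examination Delay Credit: +661 days → 4 April 2028.

April 4, 2028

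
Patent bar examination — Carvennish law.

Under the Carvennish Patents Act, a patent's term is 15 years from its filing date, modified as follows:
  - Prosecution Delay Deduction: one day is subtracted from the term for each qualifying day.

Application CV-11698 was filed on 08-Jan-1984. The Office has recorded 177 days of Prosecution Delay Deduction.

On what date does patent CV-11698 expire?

Base term: filing date + 15 years → 8 January 1999.
Prosecution Delay Deduction: −177 days → 15 July 1998.

July 15, 1998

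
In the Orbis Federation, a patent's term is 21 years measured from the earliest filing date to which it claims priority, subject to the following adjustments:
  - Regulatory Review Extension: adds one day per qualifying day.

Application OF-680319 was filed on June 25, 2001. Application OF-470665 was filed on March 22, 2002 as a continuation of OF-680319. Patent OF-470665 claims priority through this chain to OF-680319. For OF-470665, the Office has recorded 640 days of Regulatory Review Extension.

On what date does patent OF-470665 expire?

March 26, 2024

Earliest priority filing: 25 June 2001.
Base term: 25 June 2001 + 21 years → 25 June 2022.
Regulatory Review Extension: +640 days → 26 March 2024.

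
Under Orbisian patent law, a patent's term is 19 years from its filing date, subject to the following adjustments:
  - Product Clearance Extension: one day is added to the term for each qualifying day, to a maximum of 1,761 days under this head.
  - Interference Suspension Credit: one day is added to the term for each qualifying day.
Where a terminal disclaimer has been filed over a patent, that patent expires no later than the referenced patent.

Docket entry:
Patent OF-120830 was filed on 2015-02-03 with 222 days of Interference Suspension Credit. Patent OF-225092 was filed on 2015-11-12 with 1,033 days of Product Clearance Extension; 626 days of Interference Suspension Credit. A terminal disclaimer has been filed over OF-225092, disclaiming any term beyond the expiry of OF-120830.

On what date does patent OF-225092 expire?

September 13, 2034

Natural term of OF-225092:
  Base: filing + 19 years → 12 November 2034.
  Product Clearance Extension: 1033 days (within the 1761-day cap) → +1033 days → 10 September 2037.
  Interference Suspension Credit: +626 days → 29 May 2039.
Expiry of referenced patent OF-120830:
  Base: filing + 19 years → 3 February 2034.
  Interference Suspension Credit: +222 days → 13 September 2034.
Terminal disclaimer: OF-225092 expires on the earlier of 29 May 2039 and 13 September 2034.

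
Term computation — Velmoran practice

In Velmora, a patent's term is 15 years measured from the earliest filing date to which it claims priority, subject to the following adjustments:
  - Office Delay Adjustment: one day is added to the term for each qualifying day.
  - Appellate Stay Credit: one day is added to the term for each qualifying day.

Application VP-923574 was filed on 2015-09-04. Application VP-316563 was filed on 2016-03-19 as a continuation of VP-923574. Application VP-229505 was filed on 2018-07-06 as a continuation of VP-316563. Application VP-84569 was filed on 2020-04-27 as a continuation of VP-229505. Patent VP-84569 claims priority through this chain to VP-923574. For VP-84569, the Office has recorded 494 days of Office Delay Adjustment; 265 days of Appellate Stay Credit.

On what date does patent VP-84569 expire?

October 2, 2032

Earliest priority filing: 4 September 2015.
Base term: 4 September 2015 + 15 years → 4 September 2030.
Office Delay Adjustment: +494 days → 11 January 2032.
Appellate Stay Credit: +265 days → 2 October 2032.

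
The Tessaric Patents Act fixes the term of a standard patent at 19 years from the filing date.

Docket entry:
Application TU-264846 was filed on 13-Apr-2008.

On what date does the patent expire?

Filing date + 19 years → 13 April 2027.

April 13, 2027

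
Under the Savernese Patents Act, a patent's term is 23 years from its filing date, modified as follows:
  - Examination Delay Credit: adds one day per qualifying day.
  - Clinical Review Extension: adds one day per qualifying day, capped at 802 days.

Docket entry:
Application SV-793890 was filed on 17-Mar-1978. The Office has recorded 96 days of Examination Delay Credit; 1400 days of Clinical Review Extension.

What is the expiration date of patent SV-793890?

Base term: filing date + 23 years → 17 March 2001.
Examination Delay Credit: +96 days → 21 June 2001.
Clinical Review Extension: 1400 days claimed exceeds the 802-day cap, so +802 days → 1 September 2003.

September 1, 2003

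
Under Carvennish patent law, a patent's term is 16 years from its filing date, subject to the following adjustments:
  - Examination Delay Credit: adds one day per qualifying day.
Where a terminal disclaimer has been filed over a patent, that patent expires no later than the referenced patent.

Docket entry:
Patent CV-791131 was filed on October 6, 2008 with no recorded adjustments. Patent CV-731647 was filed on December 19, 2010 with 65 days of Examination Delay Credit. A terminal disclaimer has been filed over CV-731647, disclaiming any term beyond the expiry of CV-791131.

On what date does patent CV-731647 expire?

2024-10-06

Natural term of CV-731647:
  Base: filing + 16 years → 19 December 2026.
  Examination Delay Credit: +65 days → 22 February 2027.
Expiry of referenced patent CV-791131:
  Base: filing + 16 years → 6 October 2024.
Terminal disclaimer: CV-731647 expires on the earlier of 22 February 2027 and 6 October 2024.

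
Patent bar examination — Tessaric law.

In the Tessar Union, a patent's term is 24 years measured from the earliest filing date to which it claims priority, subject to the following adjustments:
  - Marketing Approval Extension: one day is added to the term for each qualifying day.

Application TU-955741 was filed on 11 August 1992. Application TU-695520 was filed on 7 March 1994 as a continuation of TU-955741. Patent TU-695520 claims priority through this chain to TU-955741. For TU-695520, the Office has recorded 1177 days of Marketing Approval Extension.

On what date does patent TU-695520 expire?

Earliest priority filing: 11 August 1992.
Base term: 11 August 1992 + 24 years → 11 August 2016.
Marketing Approval Extension: +1177 days → 1 November 2019.

November 1, 2019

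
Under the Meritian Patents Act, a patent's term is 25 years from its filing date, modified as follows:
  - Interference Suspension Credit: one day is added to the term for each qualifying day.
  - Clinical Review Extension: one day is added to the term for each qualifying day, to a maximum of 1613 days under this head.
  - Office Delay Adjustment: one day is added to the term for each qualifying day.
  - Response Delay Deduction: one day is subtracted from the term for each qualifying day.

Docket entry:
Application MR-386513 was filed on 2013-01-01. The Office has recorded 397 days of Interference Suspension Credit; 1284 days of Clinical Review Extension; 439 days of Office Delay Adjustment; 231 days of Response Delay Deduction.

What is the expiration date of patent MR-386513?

March 5, 2043

Base term: filing date + 25 years → 1 January 2038.
Interference Suspension Credit: +397 days → 2 February 2039.
Clinical Review Extension: 1284 days (within the 1613-day cap) → +1284 days → 9 August 2042.
Office Delay Adjustment: +439 days → 22 October 2043.
Response Delay Deduction: −231 days → 5 March 2043.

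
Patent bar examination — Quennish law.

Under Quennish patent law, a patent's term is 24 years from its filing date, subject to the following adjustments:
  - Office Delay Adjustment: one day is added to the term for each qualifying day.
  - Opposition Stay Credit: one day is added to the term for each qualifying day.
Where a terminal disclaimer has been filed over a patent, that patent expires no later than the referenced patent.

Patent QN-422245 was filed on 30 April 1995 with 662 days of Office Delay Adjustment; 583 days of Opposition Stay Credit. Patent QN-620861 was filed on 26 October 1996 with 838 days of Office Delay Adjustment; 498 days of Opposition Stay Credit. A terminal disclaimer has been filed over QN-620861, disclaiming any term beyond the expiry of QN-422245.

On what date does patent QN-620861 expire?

Natural term of QN-620861:
  Base: filing + 24 years → 26 October 2020.
  Office Delay Adjustment: +838 days → 11 February 2023.
  Opposition Stay Credit: +498 days → 23 June 2024.
Expiry of referenced patent QN-422245:
  Base: filing + 24 years → 30 April 2019.
  Office Delay Adjustment: +662 days → 20 February 2021.
  Opposition Stay Credit: +583 days → 26 September 2022.
Terminal disclaimer: QN-620861 expires on the earlier of 23 June 2024 and 26 September 2022.

September 26, 2022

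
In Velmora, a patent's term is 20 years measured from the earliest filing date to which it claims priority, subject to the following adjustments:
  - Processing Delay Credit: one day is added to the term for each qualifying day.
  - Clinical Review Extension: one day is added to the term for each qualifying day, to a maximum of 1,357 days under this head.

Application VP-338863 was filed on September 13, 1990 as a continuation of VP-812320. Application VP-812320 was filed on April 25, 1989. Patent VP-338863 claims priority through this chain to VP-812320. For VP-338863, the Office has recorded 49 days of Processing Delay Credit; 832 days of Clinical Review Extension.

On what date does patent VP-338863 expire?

September 23, 2011

Earliest priority filing: 25 April 1989.
Base term: 25 April 1989 + 20 years → 25 April 2009.
Processing Delay Credit: +49 days → 13 June 2009.
Clinical Review Extension: 832 days (within the 1357-day cap) → +832 days → 23 September 2011.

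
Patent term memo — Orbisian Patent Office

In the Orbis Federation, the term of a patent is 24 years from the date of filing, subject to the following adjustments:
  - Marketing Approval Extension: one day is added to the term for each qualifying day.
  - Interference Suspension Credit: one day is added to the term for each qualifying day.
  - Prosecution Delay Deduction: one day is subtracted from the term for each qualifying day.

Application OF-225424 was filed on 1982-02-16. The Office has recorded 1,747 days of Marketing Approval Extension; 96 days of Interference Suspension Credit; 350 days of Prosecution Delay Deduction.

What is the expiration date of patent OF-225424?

Base term: filing date + 24 years → 16 February 2006.
Marketing Approval Extension: +1747 days → 29 November 2010.
Interference Suspension Credit: +96 days → 5 March 2011.
Prosecution Delay Deduction: −350 days → 20 March 2010.

March 20, 2010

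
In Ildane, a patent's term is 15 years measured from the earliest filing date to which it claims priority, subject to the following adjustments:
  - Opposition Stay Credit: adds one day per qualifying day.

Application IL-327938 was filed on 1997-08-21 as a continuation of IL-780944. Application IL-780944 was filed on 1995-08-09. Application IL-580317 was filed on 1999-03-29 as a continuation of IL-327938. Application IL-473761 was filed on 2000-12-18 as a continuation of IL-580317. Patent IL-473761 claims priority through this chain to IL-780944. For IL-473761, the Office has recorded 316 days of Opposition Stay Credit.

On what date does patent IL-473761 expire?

Earliest priority filing: 9 August 1995.
Base term: 9 August 1995 + 15 years → 9 August 2010.
Opposition Stay Credit: +316 days → 21 June 2011.

June 21, 2011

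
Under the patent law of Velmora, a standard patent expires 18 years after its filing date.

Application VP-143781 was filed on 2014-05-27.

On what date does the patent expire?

2032-05-27

Filing date + 18 years → 27 May 2032.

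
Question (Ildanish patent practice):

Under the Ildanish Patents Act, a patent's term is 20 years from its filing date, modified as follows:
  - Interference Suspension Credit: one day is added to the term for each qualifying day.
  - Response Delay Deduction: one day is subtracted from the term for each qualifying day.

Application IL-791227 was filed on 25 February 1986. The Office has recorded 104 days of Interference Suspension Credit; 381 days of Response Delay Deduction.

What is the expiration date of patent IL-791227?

Base term: filing date + 20 years → 25 February 2006.
Interference Suspension Credit: +104 days → 9 June 2006.
Response Delay Deduction: −381 days → 24 May 2005.

2005-05-24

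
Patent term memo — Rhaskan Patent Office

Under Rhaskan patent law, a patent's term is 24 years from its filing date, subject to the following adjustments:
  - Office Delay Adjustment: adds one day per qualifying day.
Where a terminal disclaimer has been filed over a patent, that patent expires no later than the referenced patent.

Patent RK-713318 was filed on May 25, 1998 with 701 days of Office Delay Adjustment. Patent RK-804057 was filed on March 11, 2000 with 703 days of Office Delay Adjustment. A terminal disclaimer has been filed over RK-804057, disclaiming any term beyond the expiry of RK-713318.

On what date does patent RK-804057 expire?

April 25, 2024

Natural term of RK-804057:
  Base: filing + 24 years → 11 March 2024.
  Office Delay Adjustment: +703 days → 12 February 2026.
Expiry of referenced patent RK-713318:
  Base: filing + 24 years → 25 May 2022.
  Office Delay Adjustment: +701 days → 25 April 2024.
Terminal disclaimer: RK-804057 expires on the earlier of 12 February 2026 and 25 April 2024.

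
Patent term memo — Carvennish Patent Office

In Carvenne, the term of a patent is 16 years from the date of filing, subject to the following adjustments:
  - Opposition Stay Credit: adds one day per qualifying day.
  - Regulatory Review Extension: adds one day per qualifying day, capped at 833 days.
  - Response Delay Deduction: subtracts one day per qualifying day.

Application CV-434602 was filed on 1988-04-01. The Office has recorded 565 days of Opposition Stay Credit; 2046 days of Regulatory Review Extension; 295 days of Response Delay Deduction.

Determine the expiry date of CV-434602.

2007-04-09

Base term: filing date + 16 years → 1 April 2004.
Opposition Stay Credit: +565 days → 18 October 2005.
Regulatory Review Extension: 2046 days claimed exceeds the 833-day cap, so +833 days → 29 January 2008.
Response Delay Deduction: −295 days → 9 April 2007.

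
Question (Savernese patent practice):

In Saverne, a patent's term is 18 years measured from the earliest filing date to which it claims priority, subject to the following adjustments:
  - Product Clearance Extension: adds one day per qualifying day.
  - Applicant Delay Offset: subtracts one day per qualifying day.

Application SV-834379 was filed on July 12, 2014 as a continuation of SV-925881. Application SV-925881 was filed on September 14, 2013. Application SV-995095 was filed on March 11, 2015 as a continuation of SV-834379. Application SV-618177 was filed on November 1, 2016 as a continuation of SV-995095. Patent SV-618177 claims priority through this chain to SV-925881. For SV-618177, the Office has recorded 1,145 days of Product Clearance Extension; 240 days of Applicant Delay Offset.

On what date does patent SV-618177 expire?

March 7, 2034

Earliest priority filing: 14 September 2013.
Base term: 14 September 2013 + 18 years → 14 September 2031.
Product Clearance Extension: +1145 days → 2 November 2034.
Applicant Delay Offset: −240 days → 7 March 2034.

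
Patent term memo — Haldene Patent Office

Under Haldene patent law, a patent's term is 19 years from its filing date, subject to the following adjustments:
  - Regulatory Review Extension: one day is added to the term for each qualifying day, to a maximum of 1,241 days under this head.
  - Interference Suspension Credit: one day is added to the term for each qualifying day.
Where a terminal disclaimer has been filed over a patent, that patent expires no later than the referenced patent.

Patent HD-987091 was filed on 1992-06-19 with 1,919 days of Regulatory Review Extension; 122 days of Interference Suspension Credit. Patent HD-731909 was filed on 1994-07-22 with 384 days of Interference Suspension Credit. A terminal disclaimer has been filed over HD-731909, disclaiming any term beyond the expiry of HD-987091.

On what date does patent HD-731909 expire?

Natural term of HD-731909:
  Base: filing + 19 years → 22 July 2013.
  Interference Suspension Credit: +384 days → 10 August 2014.
Expiry of referenced patent HD-987091:
  Base: filing + 19 years → 19 June 2011.
  Regulatory Review Extension: 1919 days claimed exceeds the 1241-day cap, so +1241 days → 11 November 2014.
  Interference Suspension Credit: +122 days → 13 March 2015.
Terminal disclaimer: HD-731909 expires on the earlier of 10 August 2014 and 13 March 2015.

August 10, 2014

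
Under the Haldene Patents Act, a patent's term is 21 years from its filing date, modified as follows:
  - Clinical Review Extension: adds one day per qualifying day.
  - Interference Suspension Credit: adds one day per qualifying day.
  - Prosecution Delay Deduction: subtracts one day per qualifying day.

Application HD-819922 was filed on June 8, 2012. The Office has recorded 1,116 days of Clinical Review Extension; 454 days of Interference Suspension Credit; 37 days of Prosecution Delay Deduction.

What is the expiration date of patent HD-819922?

Base term: filing date + 21 years → 8 June 2033.
Clinical Review Extension: +1116 days → 28 June 2036.
Interference Suspension Credit: +454 days → 25 September 2037.
Prosecution Delay Deduction: −37 days → 19 August 2037.

2037-08-19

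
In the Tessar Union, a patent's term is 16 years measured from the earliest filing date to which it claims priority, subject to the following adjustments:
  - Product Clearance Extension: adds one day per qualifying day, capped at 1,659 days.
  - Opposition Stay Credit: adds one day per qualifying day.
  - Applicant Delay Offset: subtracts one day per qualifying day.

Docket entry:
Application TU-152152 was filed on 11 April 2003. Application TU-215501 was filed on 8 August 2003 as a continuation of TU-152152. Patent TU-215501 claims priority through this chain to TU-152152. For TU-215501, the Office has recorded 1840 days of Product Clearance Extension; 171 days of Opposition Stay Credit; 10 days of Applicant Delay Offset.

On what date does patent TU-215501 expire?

April 4, 2024

Earliest priority filing: 11 April 2003.
Base term: 11 April 2003 + 16 years → 11 April 2019.
Product Clearance Extension: 1840 days claimed exceeds the 1659-day cap, so +1659 days → 26 October 2023.
Opposition Stay Credit: +171 days → 14 April 2024.
Applicant Delay Offset: −10 days → 4 April 2024.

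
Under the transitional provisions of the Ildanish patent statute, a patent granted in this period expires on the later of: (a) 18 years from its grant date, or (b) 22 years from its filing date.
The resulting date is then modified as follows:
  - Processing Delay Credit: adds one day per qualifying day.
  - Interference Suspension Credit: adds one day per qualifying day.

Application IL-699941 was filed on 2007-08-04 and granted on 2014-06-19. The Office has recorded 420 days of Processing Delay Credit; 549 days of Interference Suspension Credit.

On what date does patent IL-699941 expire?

2035-02-13

(a) grant + 18 years → 19 June 2032.
(b) filing + 22 years → 4 August 2029.
Later of the two: 19 June 2032.
Processing Delay Credit: +420 days → 13 August 2033.
Interference Suspension Credit: +549 days → 13 February 2035.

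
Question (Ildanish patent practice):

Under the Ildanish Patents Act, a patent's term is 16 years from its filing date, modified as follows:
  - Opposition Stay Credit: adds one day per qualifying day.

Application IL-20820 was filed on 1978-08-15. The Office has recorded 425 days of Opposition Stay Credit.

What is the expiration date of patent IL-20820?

1995-10-14

Base term: filing date + 16 years → 15 August 1994.
Opposition Stay Credit: +425 days → 14 October 1995.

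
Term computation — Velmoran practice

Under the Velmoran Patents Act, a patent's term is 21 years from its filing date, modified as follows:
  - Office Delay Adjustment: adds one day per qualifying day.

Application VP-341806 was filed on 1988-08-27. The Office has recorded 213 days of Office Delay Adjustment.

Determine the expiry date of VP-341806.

Base term: filing date + 21 years → 27 August 2009.
Office Delay Adjustment: +213 days → 28 March 2010.

March 28, 2010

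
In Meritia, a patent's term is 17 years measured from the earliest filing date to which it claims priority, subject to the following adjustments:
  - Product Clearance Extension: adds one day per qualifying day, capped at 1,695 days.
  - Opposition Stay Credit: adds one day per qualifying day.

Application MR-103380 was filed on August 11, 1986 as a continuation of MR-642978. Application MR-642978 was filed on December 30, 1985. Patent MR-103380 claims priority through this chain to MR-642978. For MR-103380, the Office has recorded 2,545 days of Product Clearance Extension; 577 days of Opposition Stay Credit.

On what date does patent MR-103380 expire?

Earliest priority filing: 30 December 1985.
Base term: 30 December 1985 + 17 years → 30 December 2002.
Product Clearance Extension: 2545 days claimed exceeds the 1695-day cap, so +1695 days → 21 August 2007.
Opposition Stay Credit: +577 days → 20 March 2009.

March 20, 2009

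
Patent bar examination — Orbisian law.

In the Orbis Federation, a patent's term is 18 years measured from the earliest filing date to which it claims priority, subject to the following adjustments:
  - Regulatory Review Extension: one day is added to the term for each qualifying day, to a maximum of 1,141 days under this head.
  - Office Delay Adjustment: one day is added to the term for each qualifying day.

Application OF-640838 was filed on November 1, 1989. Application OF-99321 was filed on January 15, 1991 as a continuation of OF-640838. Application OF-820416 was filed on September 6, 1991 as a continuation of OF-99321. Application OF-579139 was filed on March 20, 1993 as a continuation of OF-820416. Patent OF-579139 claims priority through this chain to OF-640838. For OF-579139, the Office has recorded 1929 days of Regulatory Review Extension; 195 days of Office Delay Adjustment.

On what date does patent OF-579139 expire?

Earliest priority filing: 1 November 1989.
Base term: 1 November 1989 + 18 years → 1 November 2007.
Regulatory Review Extension: 1929 days claimed exceeds the 1141-day cap, so +1141 days → 16 December 2010.
Office Delay Adjustment: +195 days → 29 June 2011.

June 29, 2011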